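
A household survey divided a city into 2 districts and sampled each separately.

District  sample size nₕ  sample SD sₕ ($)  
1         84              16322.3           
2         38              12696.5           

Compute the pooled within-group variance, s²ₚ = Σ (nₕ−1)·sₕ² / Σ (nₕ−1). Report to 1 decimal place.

233975764.7

1: (84−1)·16322.3² = 83·266417477.29 = 22112650615.07
2: (38−1)·12696.5² = 37·161201112.25 = 5964441153.25
Numerator = 28077091768.32; denominator = Σ(nₕ−1) = 120.
s²ₚ = 28077091768.32/120 = 233975764.736 → 233975764.7.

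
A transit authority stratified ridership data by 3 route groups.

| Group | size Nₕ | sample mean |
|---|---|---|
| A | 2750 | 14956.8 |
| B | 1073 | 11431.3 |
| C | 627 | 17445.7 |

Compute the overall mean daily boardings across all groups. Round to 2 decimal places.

N = 2750 + 1073 + 627 = 4450.
Weight each subgroup mean by Nₕ/N and sum.
Σ Nₕx̄ₕ = 2750·14956.8 + 1073·11431.3 + 627·17445.7 = 41131200 + 12265784.9 + 10938453.9 = 64335438.8.
Divide by N: 64335438.8 / 4450 = 14457.4020... → 14457.40.

14457.40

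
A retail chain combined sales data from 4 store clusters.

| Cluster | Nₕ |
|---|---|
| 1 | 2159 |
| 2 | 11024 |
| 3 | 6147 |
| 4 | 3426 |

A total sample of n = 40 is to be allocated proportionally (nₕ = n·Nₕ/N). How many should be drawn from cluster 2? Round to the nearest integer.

Share of cluster 2 = 11024/22756 = 0.48444.
Allocate 40 × 0.48444 = 19.378... → 19.

19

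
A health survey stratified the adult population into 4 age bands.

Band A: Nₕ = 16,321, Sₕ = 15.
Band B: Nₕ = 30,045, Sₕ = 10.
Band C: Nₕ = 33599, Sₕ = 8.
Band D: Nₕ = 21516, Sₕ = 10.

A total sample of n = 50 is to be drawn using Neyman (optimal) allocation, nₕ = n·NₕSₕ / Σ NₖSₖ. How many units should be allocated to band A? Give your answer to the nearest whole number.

Σ NₕSₕ = 16321·15 + 30045·10 + 33599·8 + 21516·10 = 1029217.
Share for A: 244815/1029217 = 0.23787.
n_A = 50 × 0.23787 = 11.893... → 12.

12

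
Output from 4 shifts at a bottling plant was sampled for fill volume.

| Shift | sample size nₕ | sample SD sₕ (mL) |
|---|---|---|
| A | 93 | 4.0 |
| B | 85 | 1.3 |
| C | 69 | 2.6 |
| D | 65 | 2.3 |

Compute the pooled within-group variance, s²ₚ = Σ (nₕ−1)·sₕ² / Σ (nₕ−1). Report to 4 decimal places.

7.8318

Degrees of freedom: 92 + 84 + 68 + 64 = 308.
Σ(nₕ−1)sₕ² = 92·16 + 84·1.69 + 68·6.76 + 64·5.29 = 2412.2.
s²ₚ = 2412.2 / 308 = 7.831818... → 7.8318.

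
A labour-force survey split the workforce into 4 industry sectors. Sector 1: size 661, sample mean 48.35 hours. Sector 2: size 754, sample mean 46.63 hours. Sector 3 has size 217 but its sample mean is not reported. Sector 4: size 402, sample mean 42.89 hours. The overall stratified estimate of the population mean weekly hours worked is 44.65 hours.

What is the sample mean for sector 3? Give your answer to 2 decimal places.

Σ Nₕx̄ₕ = N·μ, so 217·x̄_3 = 2034·44.65 − (661·48.35 + 754·46.63 + 402·42.89).
= 90818.1 − 84360.15 = 6457.95.
x̄_3 = 6457.95 / 217 = 29.7601... → 29.76.

29.76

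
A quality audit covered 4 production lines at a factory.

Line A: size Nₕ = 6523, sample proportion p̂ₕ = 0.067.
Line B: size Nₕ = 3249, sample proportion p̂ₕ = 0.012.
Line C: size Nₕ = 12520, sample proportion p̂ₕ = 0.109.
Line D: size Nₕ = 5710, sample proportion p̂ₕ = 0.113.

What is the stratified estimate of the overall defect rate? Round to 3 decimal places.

N = 6523 + 3249 + 12520 + 5710 = 28002.
Overall proportion = Σ (Nₕ/N)·p̂ₕ.
Σ Nₕp̂ₕ = 437.041 + 38.988 + 1364.68 + 645.23 = 2485.939.
2485.939 / 28002 = 0.08878... → 0.089.

0.089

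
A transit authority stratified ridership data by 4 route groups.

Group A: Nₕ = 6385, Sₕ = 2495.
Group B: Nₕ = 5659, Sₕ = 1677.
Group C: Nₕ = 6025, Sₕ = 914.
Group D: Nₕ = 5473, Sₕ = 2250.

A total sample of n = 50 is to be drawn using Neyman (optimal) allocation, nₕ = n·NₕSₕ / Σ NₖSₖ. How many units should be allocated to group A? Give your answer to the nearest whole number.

18

A: NₕSₕ = 6385·2495 = 15930575
B: NₕSₕ = 5659·1677 = 9490143
C: NₕSₕ = 6025·914 = 5506850
D: NₕSₕ = 5473·2250 = 12314250
Σ NₕSₕ = 43241818.
n_A = 50·15930575/43241818 = 18.420... → 18.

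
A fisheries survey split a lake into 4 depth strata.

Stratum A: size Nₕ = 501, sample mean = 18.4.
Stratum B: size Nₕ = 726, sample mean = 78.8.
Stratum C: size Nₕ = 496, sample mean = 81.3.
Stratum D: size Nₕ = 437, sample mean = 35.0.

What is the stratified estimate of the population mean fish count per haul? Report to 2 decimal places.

x̄_st = (Σ Nₕx̄ₕ) / (Σ Nₕ) = (501·18.4 + 726·78.8 + 496·81.3 + 437·35.0) / 2160
= 122047 / 2160 = 56.5032... → 56.50.

56.50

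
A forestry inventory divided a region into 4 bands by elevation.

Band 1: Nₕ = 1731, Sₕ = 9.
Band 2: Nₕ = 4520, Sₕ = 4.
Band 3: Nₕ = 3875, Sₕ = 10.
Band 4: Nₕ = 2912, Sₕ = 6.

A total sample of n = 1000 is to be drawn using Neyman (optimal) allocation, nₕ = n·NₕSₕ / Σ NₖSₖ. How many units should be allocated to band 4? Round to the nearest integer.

194

Σ NₕSₕ = 1731·9 + 4520·4 + 3875·10 + 2912·6 = 89881.
Share for 4: 17472/89881 = 0.19439.
n_4 = 1000 × 0.19439 = 194.390... → 194.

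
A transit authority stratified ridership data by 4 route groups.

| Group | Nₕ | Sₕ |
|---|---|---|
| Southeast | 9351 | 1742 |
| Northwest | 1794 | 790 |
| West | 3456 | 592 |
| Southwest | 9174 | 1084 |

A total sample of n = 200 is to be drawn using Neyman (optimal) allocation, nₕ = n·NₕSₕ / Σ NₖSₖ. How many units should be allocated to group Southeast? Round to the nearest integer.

110

Σ NₕSₕ = 9351·1742 + 1794·790 + 3456·592 + 9174·1084 = 29697270.
Share for Southeast: 16289442/29697270 = 0.54852.
n_Southeast = 200 × 0.54852 = 109.703... → 110.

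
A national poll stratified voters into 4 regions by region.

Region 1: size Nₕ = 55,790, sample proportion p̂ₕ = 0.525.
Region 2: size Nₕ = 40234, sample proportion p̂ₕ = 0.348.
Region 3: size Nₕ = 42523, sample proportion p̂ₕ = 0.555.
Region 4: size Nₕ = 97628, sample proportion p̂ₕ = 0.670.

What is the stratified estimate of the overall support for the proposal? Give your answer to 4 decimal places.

0.5602

Wₕ = Nₕ/N with N = 236175: 0.2362, 0.1704, 0.1800, 0.4134.
p̂_st = 0.2362·0.525 + 0.1704·0.348 + 0.1800·0.555 + 0.4134·0.670 ≈ 0.560187... → 0.5602.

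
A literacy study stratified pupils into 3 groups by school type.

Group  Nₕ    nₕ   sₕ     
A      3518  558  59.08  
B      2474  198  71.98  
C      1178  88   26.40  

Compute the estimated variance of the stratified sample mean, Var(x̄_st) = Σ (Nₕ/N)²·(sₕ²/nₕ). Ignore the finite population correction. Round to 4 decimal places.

4.8351

N = 7170. Term for each stratum: Wₕ²sₕ²/nₕ.
Var(x̄_st) = 1.5059139 + 3.1154413 + 0.2137851 = 4.8351403 → 4.8351.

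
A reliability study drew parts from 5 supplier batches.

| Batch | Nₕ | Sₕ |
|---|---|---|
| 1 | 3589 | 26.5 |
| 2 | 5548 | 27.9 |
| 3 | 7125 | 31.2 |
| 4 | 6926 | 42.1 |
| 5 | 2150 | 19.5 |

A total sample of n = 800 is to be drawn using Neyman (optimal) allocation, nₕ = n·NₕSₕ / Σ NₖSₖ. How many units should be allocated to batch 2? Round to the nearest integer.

1: NₕSₕ = 3589·26.5 = 95108.5
2: NₕSₕ = 5548·27.9 = 154789.2
3: NₕSₕ = 7125·31.2 = 222300
4: NₕSₕ = 6926·42.1 = 291584.6
5: NₕSₕ = 2150·19.5 = 41925
Σ NₕSₕ = 805707.3.
n_2 = 800·154789.2/805707.3 = 153.693... → 154.

154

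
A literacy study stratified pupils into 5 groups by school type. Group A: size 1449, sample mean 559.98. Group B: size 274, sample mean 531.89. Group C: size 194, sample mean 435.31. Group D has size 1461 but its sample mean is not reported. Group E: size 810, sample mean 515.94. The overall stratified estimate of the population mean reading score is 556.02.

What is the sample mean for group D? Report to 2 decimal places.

594.87

N = 1449 + 274 + 194 + 1461 + 810 = 4188.
Overall total = μ·N = 556.02·4188 = 2328611.76.
Subtract the known strata: 1449·559.98 + 274·531.89 + 194·435.31 + 810·515.94 = 1459510.42.
Remaining total for group D: 2328611.76 − 1459510.42 = 869101.34.
Divide by its size: 869101.34 / 1461 = 594.8674... → 594.87.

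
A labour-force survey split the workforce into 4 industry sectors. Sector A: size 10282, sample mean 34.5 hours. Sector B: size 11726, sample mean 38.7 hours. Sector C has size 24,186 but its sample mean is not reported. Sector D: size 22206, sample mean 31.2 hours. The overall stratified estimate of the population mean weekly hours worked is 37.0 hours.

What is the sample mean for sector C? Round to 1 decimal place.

N = 10282 + 11726 + 24186 + 22206 = 68400.
Overall total = μ·N = 37.0·68400 = 2530800.
Subtract the known strata: 10282·34.5 + 11726·38.7 + 22206·31.2 = 1501352.4.
Remaining total for sector C: 2530800 − 1501352.4 = 1029447.6.
Divide by its size: 1029447.6 / 24186 = 42.564... → 42.6.

42.6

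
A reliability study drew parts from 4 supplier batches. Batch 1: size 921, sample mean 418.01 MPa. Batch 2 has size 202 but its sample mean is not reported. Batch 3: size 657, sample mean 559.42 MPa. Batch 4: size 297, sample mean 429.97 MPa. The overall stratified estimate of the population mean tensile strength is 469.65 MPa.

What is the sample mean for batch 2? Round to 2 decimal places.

471.46

N = 921 + 202 + 657 + 297 = 2077.
Overall total = μ·N = 469.65·2077 = 975463.05.
Subtract the known strata: 921·418.01 + 657·559.42 + 297·429.97 = 880227.24.
Remaining total for batch 2: 975463.05 − 880227.24 = 95235.81.
Divide by its size: 95235.81 / 202 = 471.4644... → 471.46.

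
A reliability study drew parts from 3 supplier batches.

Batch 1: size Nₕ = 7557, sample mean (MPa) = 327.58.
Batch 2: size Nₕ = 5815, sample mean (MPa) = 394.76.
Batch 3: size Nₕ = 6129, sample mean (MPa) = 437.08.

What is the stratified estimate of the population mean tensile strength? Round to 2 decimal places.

N = 7557 + 5815 + 6129 = 19501.
The stratified mean weights each stratum mean by its population share Nₕ/N.
Σ Nₕx̄ₕ = 7557·327.58 + 5815·394.76 + 6129·437.08 = 2475522.06 + 2295529.4 + 2678863.32 = 7449914.78.
Divide by N: 7449914.78 / 19501 = 382.0273... → 382.03.

382.03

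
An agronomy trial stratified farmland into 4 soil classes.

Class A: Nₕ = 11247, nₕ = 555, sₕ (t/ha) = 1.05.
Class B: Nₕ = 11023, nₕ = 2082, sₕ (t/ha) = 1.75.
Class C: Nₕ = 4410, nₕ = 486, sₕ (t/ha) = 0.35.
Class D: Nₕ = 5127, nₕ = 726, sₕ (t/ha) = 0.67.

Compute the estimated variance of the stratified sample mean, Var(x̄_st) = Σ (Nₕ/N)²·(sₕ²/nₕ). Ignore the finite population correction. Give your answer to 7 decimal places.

0.0004460

N = 31807. Term for each stratum: Wₕ²sₕ²/nₕ.
Var(x̄_st) = 0.0002483783 + 0.0001766646 + 0.0000048454 + 0.0000160655 = 0.0004459538 → 0.0004460.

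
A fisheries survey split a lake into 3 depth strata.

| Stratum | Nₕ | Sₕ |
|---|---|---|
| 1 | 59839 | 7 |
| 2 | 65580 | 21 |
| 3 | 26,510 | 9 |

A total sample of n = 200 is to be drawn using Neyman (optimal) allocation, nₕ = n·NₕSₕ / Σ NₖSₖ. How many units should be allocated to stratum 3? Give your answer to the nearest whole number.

23

1: NₕSₕ = 59839·7 = 418873
2: NₕSₕ = 65580·21 = 1377180
3: NₕSₕ = 26510·9 = 238590
Σ NₕSₕ = 2034643.
n_3 = 200·238590/2034643 = 23.453... → 23.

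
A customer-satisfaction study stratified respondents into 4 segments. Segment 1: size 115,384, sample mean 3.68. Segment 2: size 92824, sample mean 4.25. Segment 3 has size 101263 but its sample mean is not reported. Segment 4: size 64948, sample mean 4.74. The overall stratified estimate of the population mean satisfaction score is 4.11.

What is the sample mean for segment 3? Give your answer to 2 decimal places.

4.07

N = 115384 + 92824 + 101263 + 64948 = 374419.
Overall total = μ·N = 4.11·374419 = 1538862.09.
Subtract the known strata: 115384·3.68 + 92824·4.25 + 64948·4.74 = 1126968.64.
Remaining total for segment 3: 1538862.09 − 1126968.64 = 411893.45.
Divide by its size: 411893.45 / 101263 = 4.0676... → 4.07.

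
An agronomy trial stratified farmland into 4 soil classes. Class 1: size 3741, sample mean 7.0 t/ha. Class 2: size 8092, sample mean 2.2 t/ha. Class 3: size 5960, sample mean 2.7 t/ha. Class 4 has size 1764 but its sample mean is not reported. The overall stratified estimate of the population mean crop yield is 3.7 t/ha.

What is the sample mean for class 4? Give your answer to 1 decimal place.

7.0

Σ Nₕx̄ₕ = N·μ, so 1764·x̄_4 = 19557·3.7 − (3741·7.0 + 8092·2.2 + 5960·2.7).
= 72360.9 − 60081.4 = 12279.5.
x̄_4 = 12279.5 / 1764 = 6.961... → 7.0.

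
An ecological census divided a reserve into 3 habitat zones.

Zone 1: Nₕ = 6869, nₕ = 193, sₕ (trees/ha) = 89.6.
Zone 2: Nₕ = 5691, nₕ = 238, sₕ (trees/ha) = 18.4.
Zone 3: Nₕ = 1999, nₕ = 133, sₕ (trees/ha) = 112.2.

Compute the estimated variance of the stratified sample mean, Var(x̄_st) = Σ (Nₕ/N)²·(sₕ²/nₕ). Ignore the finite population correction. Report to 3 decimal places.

11.261

N = 14559. Term for each stratum: Wₕ²sₕ²/nₕ.
Var(x̄_st) = 9.259396 + 0.217357 + 1.784418 = 11.261170 → 11.261.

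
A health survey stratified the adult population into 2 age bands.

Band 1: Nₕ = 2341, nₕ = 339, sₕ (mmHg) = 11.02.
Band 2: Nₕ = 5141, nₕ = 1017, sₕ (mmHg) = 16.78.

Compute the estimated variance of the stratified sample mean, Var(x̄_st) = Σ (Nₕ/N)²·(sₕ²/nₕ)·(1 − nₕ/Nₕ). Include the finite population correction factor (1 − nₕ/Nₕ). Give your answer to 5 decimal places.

N = 7482; Wₕ = Nₕ/N.
band 1: (2341/7482)²·11.02²/339·(1 − 339/2341) = 0.02999118
band 2: (5141/7482)²·16.78²/1017·(1 − 1017/5141) = 0.10485613
Sum = 0.13484731 → 0.13485.

0.13485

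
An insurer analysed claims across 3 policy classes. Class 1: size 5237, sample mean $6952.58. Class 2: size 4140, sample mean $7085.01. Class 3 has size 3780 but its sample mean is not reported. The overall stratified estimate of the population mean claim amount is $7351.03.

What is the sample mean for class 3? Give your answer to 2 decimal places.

N = 5237 + 4140 + 3780 = 13157.
Overall total = μ·N = 7351.03·13157 = 96717501.71.
Subtract the known strata: 5237·6952.58 + 4140·7085.01 = 65742602.86.
Remaining total for class 3: 96717501.71 − 65742602.86 = 30974898.85.
Divide by its size: 30974898.85 / 3780 = 8194.4177... → 8194.42.

8194.42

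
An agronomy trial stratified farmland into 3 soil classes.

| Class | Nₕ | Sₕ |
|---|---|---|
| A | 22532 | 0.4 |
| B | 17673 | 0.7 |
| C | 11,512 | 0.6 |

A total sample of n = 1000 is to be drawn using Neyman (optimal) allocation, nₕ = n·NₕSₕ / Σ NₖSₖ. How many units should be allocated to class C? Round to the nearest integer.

Σ NₕSₕ = 22532·0.4 + 17673·0.7 + 11512·0.6 = 28291.1.
Share for C: 6907.2/28291.1 = 0.24415.
n_C = 1000 × 0.24415 = 244.147... → 244.

244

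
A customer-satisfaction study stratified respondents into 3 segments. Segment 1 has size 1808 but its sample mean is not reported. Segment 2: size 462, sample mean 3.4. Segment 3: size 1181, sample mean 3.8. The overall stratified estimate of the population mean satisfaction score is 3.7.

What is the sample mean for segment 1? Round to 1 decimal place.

Σ Nₕx̄ₕ = N·μ, so 1808·x̄_1 = 3451·3.7 − (462·3.4 + 1181·3.8).
= 12768.7 − 6058.6 = 6710.1.
x̄_1 = 6710.1 / 1808 = 3.711... → 3.7.

3.7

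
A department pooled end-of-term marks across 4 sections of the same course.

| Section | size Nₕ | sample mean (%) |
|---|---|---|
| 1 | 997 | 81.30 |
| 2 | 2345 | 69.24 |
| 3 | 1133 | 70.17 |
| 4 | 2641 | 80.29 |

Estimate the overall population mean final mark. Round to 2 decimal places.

75.18

x̄_st = (Σ Nₕx̄ₕ) / (Σ Nₕ) = (997·81.30 + 2345·69.24 + 1133·70.17 + 2641·80.29) / 7116
= 534972.4 / 7116 = 75.1788... → 75.18.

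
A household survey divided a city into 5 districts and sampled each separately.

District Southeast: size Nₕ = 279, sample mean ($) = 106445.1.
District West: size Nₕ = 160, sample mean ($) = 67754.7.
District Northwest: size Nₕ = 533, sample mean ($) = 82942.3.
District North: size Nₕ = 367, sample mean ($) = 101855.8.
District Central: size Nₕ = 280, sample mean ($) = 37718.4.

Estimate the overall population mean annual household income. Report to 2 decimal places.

N = 279 + 160 + 533 + 367 + 280 = 1619.
Overall mean = Σ (Nₕ/N)·x̄ₕ — weight by population share, not a simple average.
Σ Nₕx̄ₕ = 279·106445.1 + 160·67754.7 + 533·82942.3 + 367·101855.8 + 280·37718.4 = 29698182.9 + 10840752 + 44208245.9 + 37381078.6 + 10561152 = 132689411.4.
Divide by N: 132689411.4 / 1619 = 81957.6352... → 81957.64.

81957.64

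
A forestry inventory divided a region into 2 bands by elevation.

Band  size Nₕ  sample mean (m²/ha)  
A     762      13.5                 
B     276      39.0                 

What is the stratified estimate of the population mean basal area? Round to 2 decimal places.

20.28

x̄_st = (Σ Nₕx̄ₕ) / (Σ Nₕ) = (762·13.5 + 276·39.0) / 1038
= 21051 / 1038 = 20.2803... → 20.28.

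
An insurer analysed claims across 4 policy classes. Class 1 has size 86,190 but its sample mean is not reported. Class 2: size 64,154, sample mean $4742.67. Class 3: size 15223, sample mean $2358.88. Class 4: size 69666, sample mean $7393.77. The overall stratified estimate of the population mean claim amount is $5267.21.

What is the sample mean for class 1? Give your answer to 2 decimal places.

N = 86190 + 64154 + 15223 + 69666 = 235233.
Overall total = μ·N = 5267.21·235233 = 1239021609.93.
Subtract the known strata: 64154·4742.67 + 15223·2358.88 + 69666·7393.77 = 855264862.24.
Remaining total for class 1: 1239021609.93 − 855264862.24 = 383756747.69.
Divide by its size: 383756747.69 / 86190 = 4452.4510... → 4452.45.

4452.45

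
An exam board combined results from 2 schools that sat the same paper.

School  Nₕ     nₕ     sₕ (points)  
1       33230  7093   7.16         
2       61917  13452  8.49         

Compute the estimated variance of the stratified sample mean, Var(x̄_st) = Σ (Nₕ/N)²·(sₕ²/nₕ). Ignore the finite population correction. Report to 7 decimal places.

N = 95147; Wₕ = Nₕ/N.
school 1: (33230/95147)²·7.16²/7093 = 0.0008815898
school 2: (61917/95147)²·8.49²/13452 = 0.0022691235
Sum = 0.0031507133 → 0.0031507.

0.0031507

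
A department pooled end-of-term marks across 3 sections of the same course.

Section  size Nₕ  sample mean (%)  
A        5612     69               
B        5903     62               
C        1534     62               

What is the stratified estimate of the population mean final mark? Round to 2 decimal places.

N = 13049; weights Wₕ = Nₕ/N = (0.4301, 0.4524, 0.1176).
x̄_st = Σ Wₕ·x̄ₕ = 0.4301·69 + 0.4524·62 + 0.1176·62 ≈ 65.0105...
→ 65.01.

65.01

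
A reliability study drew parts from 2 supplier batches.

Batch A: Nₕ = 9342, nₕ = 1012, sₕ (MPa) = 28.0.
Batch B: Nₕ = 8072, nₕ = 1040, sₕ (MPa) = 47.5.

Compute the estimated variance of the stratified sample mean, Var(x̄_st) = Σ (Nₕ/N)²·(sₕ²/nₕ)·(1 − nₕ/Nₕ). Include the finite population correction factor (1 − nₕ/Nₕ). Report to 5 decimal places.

0.60489

N = 17414; Wₕ = Nₕ/N.
batch A: (9342/17414)²·28.0²/1012·(1 − 1012/9342) = 0.19880318
batch B: (8072/17414)²·47.5²/1040·(1 − 1040/8072) = 0.40608488
Sum = 0.60488806 → 0.60489.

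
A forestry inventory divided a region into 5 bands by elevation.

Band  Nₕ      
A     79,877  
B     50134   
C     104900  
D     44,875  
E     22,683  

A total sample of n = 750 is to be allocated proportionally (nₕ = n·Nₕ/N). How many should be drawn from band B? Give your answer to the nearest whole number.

124

Share of band B = 50134/302469 = 0.16575.
Allocate 750 × 0.16575 = 124.312... → 124.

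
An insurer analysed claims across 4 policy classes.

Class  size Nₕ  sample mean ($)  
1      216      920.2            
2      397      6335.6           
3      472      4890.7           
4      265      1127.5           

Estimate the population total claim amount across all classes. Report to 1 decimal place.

5321194.3

1: 216·920.2 = 198763.2
2: 397·6335.6 = 2515233.2
3: 472·4890.7 = 2308410.4
4: 265·1127.5 = 298787.5
τ̂ = Σ Nₕx̄ₕ = 5321194.3.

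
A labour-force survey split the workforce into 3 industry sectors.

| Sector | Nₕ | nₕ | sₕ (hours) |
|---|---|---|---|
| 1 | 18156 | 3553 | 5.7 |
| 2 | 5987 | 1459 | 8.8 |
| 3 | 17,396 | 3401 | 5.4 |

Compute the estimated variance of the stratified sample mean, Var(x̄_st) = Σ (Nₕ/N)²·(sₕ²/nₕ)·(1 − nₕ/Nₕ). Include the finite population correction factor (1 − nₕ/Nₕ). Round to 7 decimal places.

0.0034487

N = 41539; Wₕ = Nₕ/N.
sector 1: (18156/41539)²·5.7²/3553·(1 − 3553/18156) = 0.0014050918
sector 2: (5987/41539)²·8.8²/1459·(1 − 1459/5987) = 0.0008338994
sector 3: (17396/41539)²·5.4²/3401·(1 − 3401/17396) = 0.0012097374
Sum = 0.0034487286 → 0.0034487.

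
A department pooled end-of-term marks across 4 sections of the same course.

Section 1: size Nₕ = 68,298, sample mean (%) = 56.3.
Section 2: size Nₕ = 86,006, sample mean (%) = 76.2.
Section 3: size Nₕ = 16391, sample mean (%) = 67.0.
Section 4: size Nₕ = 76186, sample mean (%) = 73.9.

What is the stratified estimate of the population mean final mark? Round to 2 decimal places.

N = 68298 + 86006 + 16391 + 76186 = 246881.
Weight each subgroup mean by Nₕ/N and sum.
Σ Nₕx̄ₕ = 68298·56.3 + 86006·76.2 + 16391·67.0 + 76186·73.9 = 3845177.4 + 6553657.2 + 1098197 + 5630145.4 = 17127177.
Divide by N: 17127177 / 246881 = 69.3742... → 69.37.

69.37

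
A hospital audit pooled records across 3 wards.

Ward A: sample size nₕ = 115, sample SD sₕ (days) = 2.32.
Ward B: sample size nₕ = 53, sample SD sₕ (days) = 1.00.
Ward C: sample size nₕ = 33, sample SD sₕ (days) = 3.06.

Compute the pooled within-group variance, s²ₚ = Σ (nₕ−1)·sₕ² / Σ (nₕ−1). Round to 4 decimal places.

4.8749

Degrees of freedom: 114 + 52 + 32 = 198.
Σ(nₕ−1)sₕ² = 114·5.3824 + 52·1 + 32·9.3636 = 965.2288.
s²ₚ = 965.2288 / 198 = 4.874893... → 4.8749.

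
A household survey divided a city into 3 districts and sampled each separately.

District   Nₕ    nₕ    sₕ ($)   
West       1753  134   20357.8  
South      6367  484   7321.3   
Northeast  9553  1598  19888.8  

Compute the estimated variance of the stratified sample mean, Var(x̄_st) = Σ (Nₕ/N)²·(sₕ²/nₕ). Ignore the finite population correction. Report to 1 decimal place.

117130.8

N = 17673. Term for each stratum: Wₕ²sₕ²/nₕ.
Var(x̄_st) = 30429.8748 + 14374.0844 + 72326.8226 = 117130.7818 → 117130.8.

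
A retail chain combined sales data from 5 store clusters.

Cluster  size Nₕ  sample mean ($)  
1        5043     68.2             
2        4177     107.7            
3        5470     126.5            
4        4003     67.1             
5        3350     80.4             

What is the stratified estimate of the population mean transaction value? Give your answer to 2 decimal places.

x̄_st = (Σ Nₕx̄ₕ) / (Σ Nₕ) = (5043·68.2 + 4177·107.7 + 5470·126.5 + 4003·67.1 + 3350·80.4) / 22043
= 2023691.8 / 22043 = 91.8066... → 91.81.

91.81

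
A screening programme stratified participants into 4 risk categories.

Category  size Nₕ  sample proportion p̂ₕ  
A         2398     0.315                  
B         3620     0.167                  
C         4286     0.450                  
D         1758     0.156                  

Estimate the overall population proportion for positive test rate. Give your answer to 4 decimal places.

N = 2398 + 3620 + 4286 + 1758 = 12062.
Overall proportion = Σ (Nₕ/N)·p̂ₕ.
Σ Nₕp̂ₕ = 755.37 + 604.54 + 1928.7 + 274.248 = 3562.858.
3562.858 / 12062 = 0.295379... → 0.2954.

0.2954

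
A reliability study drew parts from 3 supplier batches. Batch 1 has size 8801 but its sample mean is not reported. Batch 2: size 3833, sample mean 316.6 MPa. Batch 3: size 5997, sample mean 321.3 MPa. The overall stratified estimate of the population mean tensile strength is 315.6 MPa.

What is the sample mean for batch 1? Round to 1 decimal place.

311.3

N = 8801 + 3833 + 5997 = 18631.
Overall total = μ·N = 315.6·18631 = 5879943.6.
Subtract the known strata: 3833·316.6 + 5997·321.3 = 3140363.9.
Remaining total for batch 1: 5879943.6 − 3140363.9 = 2739579.7.
Divide by its size: 2739579.7 / 8801 = 311.281... → 311.3.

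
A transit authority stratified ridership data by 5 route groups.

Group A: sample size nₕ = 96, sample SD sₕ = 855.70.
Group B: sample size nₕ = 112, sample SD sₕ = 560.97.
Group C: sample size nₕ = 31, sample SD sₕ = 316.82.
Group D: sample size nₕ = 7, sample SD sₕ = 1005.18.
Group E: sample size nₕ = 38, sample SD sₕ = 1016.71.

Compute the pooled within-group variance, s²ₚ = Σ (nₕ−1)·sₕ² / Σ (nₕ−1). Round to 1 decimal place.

Degrees of freedom: 95 + 111 + 30 + 6 + 37 = 279.
Σ(nₕ−1)sₕ² = 95·732222.49 + 111·314687.3409 + 30·100374.9124 + 6·1010386.8324 + 37·1033699.2241 = 151811871.048.
s²ₚ = 151811871.048 / 279 = 544128.570... → 544128.6.

544128.6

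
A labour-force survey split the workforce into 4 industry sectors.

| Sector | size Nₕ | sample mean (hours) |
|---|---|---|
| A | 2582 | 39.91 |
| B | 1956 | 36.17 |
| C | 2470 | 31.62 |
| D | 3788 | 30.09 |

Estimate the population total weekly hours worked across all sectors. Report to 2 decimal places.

365878.46

Estimate total by summing Nₕ·x̄ₕ over strata.
2582·39.91 + 1956·36.17 + 2470·31.62 + 3788·30.09 = 103047.62 + 70748.52 + 78101.4 + 113980.92 = 365878.46.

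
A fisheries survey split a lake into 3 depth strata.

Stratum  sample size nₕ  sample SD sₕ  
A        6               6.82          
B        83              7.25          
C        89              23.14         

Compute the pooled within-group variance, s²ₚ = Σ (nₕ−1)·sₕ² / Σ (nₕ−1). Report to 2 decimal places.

295.22

Degrees of freedom: 5 + 82 + 88 = 175.
Σ(nₕ−1)sₕ² = 5·46.5124 + 82·52.5625 + 88·535.4596 = 51663.1318.
s²ₚ = 51663.1318 / 175 = 295.2179... → 295.22.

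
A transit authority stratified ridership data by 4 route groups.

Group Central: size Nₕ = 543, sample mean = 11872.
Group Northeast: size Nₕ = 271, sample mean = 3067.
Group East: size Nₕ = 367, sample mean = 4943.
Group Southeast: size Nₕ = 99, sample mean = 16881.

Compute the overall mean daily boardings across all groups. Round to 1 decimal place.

N = 1280; weights Wₕ = Nₕ/N = (0.4242, 0.2117, 0.2867, 0.0773).
x̄_st = Σ Wₕ·x̄ₕ = 0.4242·11872 + 0.2117·3067 + 0.2867·4943 + 0.0773·16881 ≈ 8408.557...
→ 8408.6.

8408.6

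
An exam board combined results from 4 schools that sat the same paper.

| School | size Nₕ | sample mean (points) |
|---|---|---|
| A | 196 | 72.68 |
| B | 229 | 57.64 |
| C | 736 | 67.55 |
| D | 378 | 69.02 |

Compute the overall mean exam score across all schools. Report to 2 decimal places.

67.09

N = 1539; weights Wₕ = Nₕ/N = (0.1274, 0.1488, 0.4782, 0.2456).
x̄_st = Σ Wₕ·x̄ₕ = 0.1274·72.68 + 0.1488·57.64 + 0.4782·67.55 + 0.2456·69.02 ≈ 67.0898...
→ 67.09.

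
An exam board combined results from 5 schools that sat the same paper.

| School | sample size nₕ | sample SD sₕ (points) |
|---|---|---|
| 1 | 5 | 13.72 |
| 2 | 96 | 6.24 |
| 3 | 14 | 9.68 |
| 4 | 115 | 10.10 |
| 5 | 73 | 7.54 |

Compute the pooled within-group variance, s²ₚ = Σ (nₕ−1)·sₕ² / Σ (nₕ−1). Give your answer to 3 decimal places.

71.787

1: (5−1)·13.72² = 4·188.2384 = 752.9536
2: (96−1)·6.24² = 95·38.9376 = 3699.072
3: (14−1)·9.68² = 13·93.7024 = 1218.1312
4: (115−1)·10.10² = 114·102.01 = 11629.14
5: (73−1)·7.54² = 72·56.8516 = 4093.3152
Numerator = 21392.612; denominator = Σ(nₕ−1) = 298.
s²ₚ = 21392.612/298 = 71.78729... → 71.787.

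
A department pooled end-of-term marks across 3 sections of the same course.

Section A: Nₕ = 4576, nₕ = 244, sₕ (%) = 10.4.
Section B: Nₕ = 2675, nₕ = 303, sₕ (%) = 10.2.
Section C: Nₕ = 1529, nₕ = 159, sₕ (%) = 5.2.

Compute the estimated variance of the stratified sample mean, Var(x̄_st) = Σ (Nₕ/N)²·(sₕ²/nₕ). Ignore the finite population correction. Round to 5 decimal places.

N = 8780; Wₕ = Nₕ/N.
section A: (4576/8780)²·10.4²/244 = 0.12040925
section B: (2675/8780)²·10.2²/303 = 0.03187251
section C: (1529/8780)²·5.2²/159 = 0.00515746
Sum = 0.15743922 → 0.15744.

0.15744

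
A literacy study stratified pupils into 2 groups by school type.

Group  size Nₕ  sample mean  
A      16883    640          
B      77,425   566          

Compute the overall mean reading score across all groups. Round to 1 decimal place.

579.2

N = 16883 + 77425 = 94308.
The stratified mean weights each stratum mean by its population share Nₕ/N.
Σ Nₕx̄ₕ = 16883·640 + 77425·566 = 10805120 + 43822550 = 54627670.
Divide by N: 54627670 / 94308 = 579.247... → 579.2.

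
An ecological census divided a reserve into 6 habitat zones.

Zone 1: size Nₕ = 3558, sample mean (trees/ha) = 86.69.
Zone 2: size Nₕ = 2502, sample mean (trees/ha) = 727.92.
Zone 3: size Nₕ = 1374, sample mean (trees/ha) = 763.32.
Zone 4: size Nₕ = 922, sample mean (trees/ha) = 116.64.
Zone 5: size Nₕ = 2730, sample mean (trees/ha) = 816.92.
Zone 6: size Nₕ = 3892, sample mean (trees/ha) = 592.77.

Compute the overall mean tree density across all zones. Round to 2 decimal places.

522.32

N = 14978; weights Wₕ = Nₕ/N = (0.2375, 0.1670, 0.0917, 0.0616, 0.1823, 0.2598).
x̄_st = Σ Wₕ·x̄ₕ = 0.2375·86.69 + 0.1670·727.92 + 0.0917·763.32 + 0.0616·116.64 + 0.1823·816.92 + 0.2598·592.77 ≈ 522.3191...
→ 522.32.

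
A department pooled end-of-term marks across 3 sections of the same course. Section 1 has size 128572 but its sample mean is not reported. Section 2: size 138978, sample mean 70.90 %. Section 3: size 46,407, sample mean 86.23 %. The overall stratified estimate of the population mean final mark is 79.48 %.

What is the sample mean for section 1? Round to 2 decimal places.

86.32

N = 128572 + 138978 + 46407 = 313957.
Overall total = μ·N = 79.48·313957 = 24953302.36.
Subtract the known strata: 138978·70.90 + 46407·86.23 = 13855215.81.
Remaining total for section 1: 24953302.36 − 13855215.81 = 11098086.55.
Divide by its size: 11098086.55 / 128572 = 86.3181... → 86.32.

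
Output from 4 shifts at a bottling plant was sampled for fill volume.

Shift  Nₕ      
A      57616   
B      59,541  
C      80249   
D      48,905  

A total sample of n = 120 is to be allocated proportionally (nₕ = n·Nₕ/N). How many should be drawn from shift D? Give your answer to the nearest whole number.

Share of shift D = 48905/246311 = 0.19855.
Allocate 120 × 0.19855 = 23.826... → 24.

24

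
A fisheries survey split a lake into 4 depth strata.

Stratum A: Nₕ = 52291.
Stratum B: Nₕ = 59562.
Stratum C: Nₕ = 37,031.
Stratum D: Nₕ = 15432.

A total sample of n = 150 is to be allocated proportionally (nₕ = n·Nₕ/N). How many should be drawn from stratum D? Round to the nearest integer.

14

Share of stratum D = 15432/164316 = 0.09392.
Allocate 150 × 0.09392 = 14.087... → 14.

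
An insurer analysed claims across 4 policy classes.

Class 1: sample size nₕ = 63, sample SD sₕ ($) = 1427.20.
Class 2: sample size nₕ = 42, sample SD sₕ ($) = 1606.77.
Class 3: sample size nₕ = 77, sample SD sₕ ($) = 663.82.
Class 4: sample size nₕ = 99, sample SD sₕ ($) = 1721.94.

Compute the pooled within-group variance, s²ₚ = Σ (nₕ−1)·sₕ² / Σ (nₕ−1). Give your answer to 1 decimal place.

1: (63−1)·1427.20² = 62·2036899.84 = 126287790.08
2: (42−1)·1606.77² = 41·2581709.8329 = 105850103.1489
3: (77−1)·663.82² = 76·440656.9924 = 33489931.4224
4: (99−1)·1721.94² = 98·2965077.3636 = 290577581.6328
Numerator = 556205406.2841; denominator = Σ(nₕ−1) = 277.
s²ₚ = 556205406.2841/277 = 2007961.756... → 2007961.8.

2007961.8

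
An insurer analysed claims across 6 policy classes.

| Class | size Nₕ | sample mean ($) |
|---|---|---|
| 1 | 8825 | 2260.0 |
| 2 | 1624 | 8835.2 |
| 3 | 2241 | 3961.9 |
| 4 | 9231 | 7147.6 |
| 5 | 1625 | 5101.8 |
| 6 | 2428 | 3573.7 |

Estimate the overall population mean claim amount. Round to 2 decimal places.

N = 8825 + 1624 + 2241 + 9231 + 1625 + 2428 = 25974.
Weight each subgroup mean by Nₕ/N and sum.
Σ Nₕx̄ₕ = 8825·2260.0 + 1624·8835.2 + 2241·3961.9 + 9231·7147.6 + 1625·5101.8 + 2428·3573.7 = 19944500 + 14348364.8 + 8878617.9 + 65979495.6 + 8290425 + 8676943.6 = 126118346.9.
Divide by N: 126118346.9 / 25974 = 4855.5612... → 4855.56.

4855.56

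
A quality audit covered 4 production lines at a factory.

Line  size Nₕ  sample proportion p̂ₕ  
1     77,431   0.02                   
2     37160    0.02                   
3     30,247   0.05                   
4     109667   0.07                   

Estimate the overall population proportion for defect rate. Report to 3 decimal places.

0.045

Wₕ = Nₕ/N with N = 254505: 0.3042, 0.1460, 0.1188, 0.4309.
p̂_st = 0.3042·0.02 + 0.1460·0.02 + 0.1188·0.05 + 0.4309·0.07 ≈ 0.04511... → 0.045.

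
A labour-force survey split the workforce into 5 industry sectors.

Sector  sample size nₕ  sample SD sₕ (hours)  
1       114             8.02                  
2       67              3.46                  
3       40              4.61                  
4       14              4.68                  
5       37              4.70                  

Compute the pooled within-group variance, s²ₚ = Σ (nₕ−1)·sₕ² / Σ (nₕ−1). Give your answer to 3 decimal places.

Degrees of freedom: 113 + 66 + 39 + 13 + 36 = 267.
Σ(nₕ−1)sₕ² = 113·64.3204 + 66·11.9716 + 39·21.2521 + 13·21.9024 + 36·22.09 = 9967.1339.
s²ₚ = 9967.1339 / 267 = 37.33009... → 37.330.

37.330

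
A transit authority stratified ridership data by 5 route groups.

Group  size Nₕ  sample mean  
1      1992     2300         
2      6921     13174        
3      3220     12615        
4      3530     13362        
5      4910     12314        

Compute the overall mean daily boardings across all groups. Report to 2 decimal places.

11860.63

N = 1992 + 6921 + 3220 + 3530 + 4910 = 20573.
The stratified mean weights each stratum mean by its population share Nₕ/N.
Σ Nₕx̄ₕ = 1992·2300 + 6921·13174 + 3220·12615 + 3530·13362 + 4910·12314 = 4581600 + 91177254 + 40620300 + 47167860 + 60461740 = 244008754.
Divide by N: 244008754 / 20573 = 11860.6306... → 11860.63.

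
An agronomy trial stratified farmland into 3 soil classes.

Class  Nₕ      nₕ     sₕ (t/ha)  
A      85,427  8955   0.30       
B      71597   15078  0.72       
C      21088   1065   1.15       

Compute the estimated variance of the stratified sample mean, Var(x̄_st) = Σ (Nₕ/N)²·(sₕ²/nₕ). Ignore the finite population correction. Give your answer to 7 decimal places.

0.0000253

N = 178112. Term for each stratum: Wₕ²sₕ²/nₕ.
Var(x̄_st) = 0.0000023120 + 0.0000055555 + 0.0000174073 = 0.0000252747 → 0.0000253.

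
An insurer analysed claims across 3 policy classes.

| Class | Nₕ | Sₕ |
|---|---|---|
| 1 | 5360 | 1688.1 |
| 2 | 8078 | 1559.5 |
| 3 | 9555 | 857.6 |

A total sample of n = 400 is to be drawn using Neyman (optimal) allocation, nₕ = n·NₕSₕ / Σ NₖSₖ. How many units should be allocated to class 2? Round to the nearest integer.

169

1: NₕSₕ = 5360·1688.1 = 9048216
2: NₕSₕ = 8078·1559.5 = 12597641
3: NₕSₕ = 9555·857.6 = 8194368
Σ NₕSₕ = 29840225.
n_2 = 400·12597641/29840225 = 168.868... → 169.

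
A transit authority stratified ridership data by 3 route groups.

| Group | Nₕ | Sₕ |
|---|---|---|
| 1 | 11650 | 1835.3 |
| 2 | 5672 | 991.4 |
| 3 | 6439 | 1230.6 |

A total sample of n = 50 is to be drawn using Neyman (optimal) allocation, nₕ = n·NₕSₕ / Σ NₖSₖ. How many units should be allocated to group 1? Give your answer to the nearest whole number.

1: NₕSₕ = 11650·1835.3 = 21381245
2: NₕSₕ = 5672·991.4 = 5623220.8
3: NₕSₕ = 6439·1230.6 = 7923833.4
Σ NₕSₕ = 34928299.2.
n_1 = 50·21381245/34928299.2 = 30.607... → 31.

31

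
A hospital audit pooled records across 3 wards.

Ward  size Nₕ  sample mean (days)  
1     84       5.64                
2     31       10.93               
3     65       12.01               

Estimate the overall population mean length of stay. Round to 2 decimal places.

8.85

N = 180; weights Wₕ = Nₕ/N = (0.4667, 0.1722, 0.3611).
x̄_st = Σ Wₕ·x̄ₕ = 0.4667·5.64 + 0.1722·10.93 + 0.3611·12.01 ≈ 8.8513...
→ 8.85.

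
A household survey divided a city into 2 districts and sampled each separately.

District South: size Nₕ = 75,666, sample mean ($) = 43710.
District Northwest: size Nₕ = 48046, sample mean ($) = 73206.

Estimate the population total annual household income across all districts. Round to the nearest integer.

6824616336

South: 75666·43710 = 3307360860
Northwest: 48046·73206 = 3517255476
τ̂ = Σ Nₕx̄ₕ = 6824616336.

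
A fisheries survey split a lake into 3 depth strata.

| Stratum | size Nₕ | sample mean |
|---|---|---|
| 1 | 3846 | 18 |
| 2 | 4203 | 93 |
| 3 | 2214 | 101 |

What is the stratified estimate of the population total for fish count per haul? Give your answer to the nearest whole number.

683721

Population total = Σ Nₕ·x̄ₕ (each stratum's size times its mean).
3846·18 + 4203·93 + 2214·101 = 69228 + 390879 + 223614 = 683721.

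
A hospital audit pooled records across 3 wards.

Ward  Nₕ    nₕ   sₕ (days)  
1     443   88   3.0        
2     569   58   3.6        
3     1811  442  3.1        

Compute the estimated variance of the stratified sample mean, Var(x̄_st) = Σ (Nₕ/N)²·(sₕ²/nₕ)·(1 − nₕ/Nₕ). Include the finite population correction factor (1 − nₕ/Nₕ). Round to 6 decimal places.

N = 2823. Term for each stratum: Wₕ²sₕ²/nₕ·(1−nₕ/Nₕ).
Var(x̄_st) = 0.002018228 + 0.008152455 + 0.006763964 = 0.016934646 → 0.016935.

0.016935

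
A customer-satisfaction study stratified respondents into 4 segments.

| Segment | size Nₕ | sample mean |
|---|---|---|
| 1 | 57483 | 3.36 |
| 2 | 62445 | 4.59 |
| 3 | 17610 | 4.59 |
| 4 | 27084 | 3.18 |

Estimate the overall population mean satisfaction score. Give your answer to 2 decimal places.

3.93

x̄_st = (Σ Nₕx̄ₕ) / (Σ Nₕ) = (57483·3.36 + 62445·4.59 + 17610·4.59 + 27084·3.18) / 164622
= 646722.45 / 164622 = 3.9285... → 3.93.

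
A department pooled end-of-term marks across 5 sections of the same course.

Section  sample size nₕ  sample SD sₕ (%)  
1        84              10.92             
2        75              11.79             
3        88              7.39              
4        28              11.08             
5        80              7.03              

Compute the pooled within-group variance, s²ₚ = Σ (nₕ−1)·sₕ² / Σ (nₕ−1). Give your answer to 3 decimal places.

91.868

1: (84−1)·10.92² = 83·119.2464 = 9897.4512
2: (75−1)·11.79² = 74·139.0041 = 10286.3034
3: (88−1)·7.39² = 87·54.6121 = 4751.2527
4: (28−1)·11.08² = 27·122.7664 = 3314.6928
5: (80−1)·7.03² = 79·49.4209 = 3904.2511
Numerator = 32153.9512; denominator = Σ(nₕ−1) = 350.
s²ₚ = 32153.9512/350 = 91.86843... → 91.868.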